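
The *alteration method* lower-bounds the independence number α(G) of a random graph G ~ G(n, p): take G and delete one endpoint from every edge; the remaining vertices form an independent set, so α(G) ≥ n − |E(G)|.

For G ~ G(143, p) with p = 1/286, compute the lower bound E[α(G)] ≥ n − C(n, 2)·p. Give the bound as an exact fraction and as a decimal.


E[|E(G)|] = C(143, 2)·p = 10153 · (1/286) = 71/2.
E[α(G)] ≥ n − E[|E(G)|] = 143 − 71/2 = 215/2.
Numerically: ≈ 107.500.
(This is only a lower bound; the true E[α(G)] may be larger.)

E[α(G)] ≥ 215/2 ≈ 107.500.


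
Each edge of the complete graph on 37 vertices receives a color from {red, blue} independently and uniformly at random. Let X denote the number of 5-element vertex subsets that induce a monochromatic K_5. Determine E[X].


Let X = Σ_S X_S over the C(37, 5) = 435897 subsets S of size 5, where X_S = 1 if the K_5 on S is monochromatic.
For a fixed S, the K_5 on S has C(5, 2) = 10 edges. P[all 10 edges red] = (1/2)^10, and likewise for blue, so P[monochromatic] = 2·(1/2)^10 = 2^{1 − 10} = 1/512.
Summing: E[X] = C(37, 5) · 2^{1 − 10} = 435897 · 1/512 = 435897/512.
Numerically: E[X] ≈ 851.361328.

E[X] = C(37,5)·2^(1−C(5,2)) = 435897/512 ≈ 851.361328.


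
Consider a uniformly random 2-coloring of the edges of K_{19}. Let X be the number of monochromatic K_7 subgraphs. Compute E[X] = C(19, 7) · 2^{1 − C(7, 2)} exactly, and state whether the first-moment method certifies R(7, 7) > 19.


E[X] = C(19, 7) · 2^{1 − 21} = 50388 · 2^{−20} = 50388/1048576.
As a reduced fraction: E[X] = 12597/262144 ≈ 0.0481.
Is E[X] < 1? YES.
Since E[X] < 1, there exists a 2-coloring of K_{19} with no monochromatic K_7; hence R(7, 7) > 19.

E[X] = 12597/262144 ≈ 0.0481; E[X] < 1, so R(7, 7) > 19.


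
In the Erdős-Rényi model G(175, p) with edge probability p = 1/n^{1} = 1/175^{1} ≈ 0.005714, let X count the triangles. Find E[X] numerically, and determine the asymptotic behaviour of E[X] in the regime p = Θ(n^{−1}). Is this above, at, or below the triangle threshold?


Number of potential triangles: C(175, 3) = 877975.
Each occurs with probability p³ ≈ (0.005714)³ ≈ 1.865889e-07.
By linearity: E[X] = C(175, 3)·p³ ≈ 877975 · 1.865889e-07 ≈ 0.1638.
Here α = 1, so p = 1/n is exactly at the triangle threshold p ~ 1/n. Asymptotically E[X] → c³/6 = 1³/6 = 1/6 ≈ 0.1667, a bounded constant. In this regime the triangle count is asymptotically Poisson(c³/6).

E[X] ≈ 0.1638; in regime p = Θ(1/n^{1}) E[X] stays bounded (at the triangle threshold p ~ 1/n).


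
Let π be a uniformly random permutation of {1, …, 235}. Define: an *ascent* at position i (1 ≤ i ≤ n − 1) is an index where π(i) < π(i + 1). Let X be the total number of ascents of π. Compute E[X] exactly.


Write X = Σ X_I over i = 1, …, 234, with X_I the indicator of one ascent.
There are 234 indicators.
For each fixed i, the pair (π(i), π(i+1)) is a uniformly random ordered pair of distinct values from {1, …, 235}; by symmetry P[π(i) < π(i+1)] = 1/2.
By linearity: E[X] = 234 · (1/2) = (235 − 1) · (1/2) = 117 ≈ 117.00000.

E[X] = 117 = 117.00000.


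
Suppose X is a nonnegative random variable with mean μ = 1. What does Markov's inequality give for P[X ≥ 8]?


μ = E[X] = 1, a = 8.
Markov: P[X ≥ 8] ≤ μ/a = (1)/8 = 1/8.
Numerically: ≈ 0.125000.
(Since a = 8 > μ = 1.000000, the bound 1/8 is < 1 and informative.)

P[X ≥ 8] ≤ 1/8 ≈ 0.125000.


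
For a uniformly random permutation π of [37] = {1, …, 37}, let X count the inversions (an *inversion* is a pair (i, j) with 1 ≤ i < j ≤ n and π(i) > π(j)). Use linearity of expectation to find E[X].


Write X = Σ X_I over the C(37, 2) = 666 pairs i < j, with X_I the indicator of one inversion.
There are 666 indicators.
For each fixed pair i < j, the values π(i) and π(j) are two distinct elements of {1, …, 37} in uniformly random order; by symmetry P[π(i) > π(j)] = 1/2.
By linearity: E[X] = 666 · (1/2) = C(37, 2) · (1/2) = 666/2 = 333 ≈ 333.000.

E[X] = 333 = 333.000.


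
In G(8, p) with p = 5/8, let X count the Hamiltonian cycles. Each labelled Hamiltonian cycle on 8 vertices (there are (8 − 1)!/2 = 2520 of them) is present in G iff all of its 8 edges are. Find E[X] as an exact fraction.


K_8 has (8 − 1)!/2 = 2520 labelled Hamiltonian cycles.
For each such Hamiltonian cycle H, let X_H = 1 if all 8 edges of H are present in G. Then P[X_H = 1] = p^{8} = (5/8)^{8} = 390625/16777216.
By linearity of expectation: E[X] = Σ_H E[X_H] = 2520 · p^{8} = 2520 · 390625/16777216 = 123046875/2097152.
Numerically: E[X] ≈ 58.7.

E[X] = 2520 · (5/8)^{8} = 123046875/2097152 ≈ 58.7.


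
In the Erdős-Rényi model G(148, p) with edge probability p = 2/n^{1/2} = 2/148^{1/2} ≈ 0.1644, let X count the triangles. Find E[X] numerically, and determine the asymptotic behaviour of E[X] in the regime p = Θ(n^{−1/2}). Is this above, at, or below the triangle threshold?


Number of potential triangles: C(148, 3) = 529396.
Each occurs with probability p³ ≈ (0.1644)³ ≈ 4.443216e-03.
By linearity: E[X] = C(148, 3)·p³ ≈ 529396 · 4.443216e-03 ≈ 2352.2207.
Since α = 1/2 < 1, p = c/n^{1/2} ≫ 1/n is above the triangle threshold p ~ 1/n. Asymptotically E[X] ~ (c³/6)·n^{3(1−α)} = (2³/6)·n^{1.5} → ∞; triangles are abundant w.h.p.

E[X] ≈ 2352.2207; in regime p = Θ(1/n^{1/2}) E[X] diverges (above the triangle threshold p ~ 1/n).


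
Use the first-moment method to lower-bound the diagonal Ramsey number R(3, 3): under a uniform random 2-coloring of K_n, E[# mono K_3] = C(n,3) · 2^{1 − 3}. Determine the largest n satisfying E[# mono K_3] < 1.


We need C(n, 3) · 2^{1 − 3} < 1, i.e. C(n, 3) < 2^{3 − 1} = 4.
Check values of n near the boundary:
  n = 3: C(3, 3) = 1; 1 < 4? YES
  n = 4: C(4, 3) = 4; 4 < 4? NO
The largest n with C(n, 3) < 4 is n = 3 (where E[X] = 1/4 ≈ 0.2500). Hence R(3, 3) > 3, i.e. R(3, 3) ≥ 4.

Largest n = 3; hence R(3, 3) > 3.


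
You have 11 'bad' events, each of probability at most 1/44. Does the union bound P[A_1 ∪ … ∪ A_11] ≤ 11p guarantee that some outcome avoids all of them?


Union bound: P[∪_{i=1}^{11} A_i] ≤ Σ_i P[A_i] ≤ 11·p = 11·(1/44) = 1/4.
Numerically: 1/4 ≈ 0.25000.
Is 1/4 < 1? YES.
Since P[∪ A_i] ≤ 1/4 < 1, the complement has P[∩ A_i^c] ≥ 1 − 1/4 = 3/4 > 0, so some outcome avoids every A_i.

11·p = 1/4 ≈ 0.25000; existence CERTIFIED by the union bound.


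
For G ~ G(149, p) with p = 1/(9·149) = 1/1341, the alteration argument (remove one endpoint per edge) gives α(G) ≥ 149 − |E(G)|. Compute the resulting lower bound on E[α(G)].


E[|E(G)|] = C(149, 2)·p = 11026 · (1/1341) = 74/9.
E[α(G)] ≥ n − E[|E(G)|] = 149 − 74/9 = 1267/9.
Numerically: ≈ 140.778.
(This is only a lower bound; the true E[α(G)] may be larger.)

E[α(G)] ≥ 1267/9 ≈ 140.778.


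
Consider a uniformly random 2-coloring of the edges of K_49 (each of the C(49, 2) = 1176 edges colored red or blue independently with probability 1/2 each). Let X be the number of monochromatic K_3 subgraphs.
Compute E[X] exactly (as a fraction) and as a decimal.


Let X = Σ_S X_S over the C(49, 3) = 18424 subsets S of size 3, where X_S = 1 if the K_3 on S is monochromatic.
For a fixed S, the K_3 on S has C(3, 2) = 3 edges. P[all 3 edges red] = (1/2)^3, and likewise for blue, so P[monochromatic] = 2·(1/2)^3 = 2^{1 − 3} = 1/4.
By linearity of expectation: E[X] = C(49, 3) · 2^{1 − 3} = 18424 · 1/4 = 4606.
Numerically: E[X] ≈ 4606.0000.

E[X] = C(49,3)·2^(1−C(3,2)) = 4606 ≈ 4606.0000.


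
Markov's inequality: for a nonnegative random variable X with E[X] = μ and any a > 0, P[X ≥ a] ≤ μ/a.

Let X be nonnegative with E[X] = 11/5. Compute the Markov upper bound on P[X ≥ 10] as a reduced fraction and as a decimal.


μ = E[X] = 11/5, a = 10.
Markov: P[X ≥ 10] ≤ μ/a = (11/5)/10 = 11/50.
Numerically: ≈ 0.2200.
(Since a = 10 > μ = 2.2000, the bound 11/50 is < 1 and informative.)

P[X ≥ 10] ≤ 11/50 ≈ 0.2200.


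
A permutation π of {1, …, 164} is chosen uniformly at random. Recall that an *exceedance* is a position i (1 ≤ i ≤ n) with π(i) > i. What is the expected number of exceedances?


Write X = Σ_{i=1}^{164} X_i, where X_i = 1_{π(i) > i}.
For each fixed i, π(i) is uniform over {1, …, 164} (marginal of a uniform permutation), so P[π(i) > i] = (n − i)/n. Summing: Σ_{i=1}^{164} (n − i)/n = (0 + 1 + … + 163)/164 = 164(164 − 1)/(2·164) = (164 − 1)/2.
Hence E[X] = Σ_{i=1}^{164} (164 − i)/164 = 163/2 ≈ 81.50000.

E[X] = 163/2 = 81.50000.


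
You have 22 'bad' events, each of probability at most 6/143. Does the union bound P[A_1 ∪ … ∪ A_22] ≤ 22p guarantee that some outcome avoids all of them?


Union bound: P[∪_{i=1}^{22} A_i] ≤ Σ_i P[A_i] ≤ 22·p = 22·(6/143) = 12/13.
Numerically: 12/13 ≈ 0.923.
Is 12/13 < 1? YES.
Since P[∪ A_i] ≤ 12/13 < 1, the complement has P[∩ A_i^c] ≥ 1 − 12/13 = 1/13 > 0, so some outcome avoids every A_i.

22·p = 12/13 ≈ 0.923; existence CERTIFIED by the union bound.


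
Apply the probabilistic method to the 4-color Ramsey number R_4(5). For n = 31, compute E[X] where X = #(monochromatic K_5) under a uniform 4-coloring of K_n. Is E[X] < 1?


E[X] = C(31, 5) · 4^{1 − 10} = 169911 · 4^{−9} = 169911/262144.
As a reduced fraction: E[X] = 169911/262144 ≈ 0.648.
Is E[X] < 1? YES.
Since E[X] < 1, there exists a 4-coloring of K_{31} with no monochromatic K_5; hence R_4(5) > 31.

E[X] = 169911/262144 ≈ 0.648; E[X] < 1, so R_4(5) > 31.


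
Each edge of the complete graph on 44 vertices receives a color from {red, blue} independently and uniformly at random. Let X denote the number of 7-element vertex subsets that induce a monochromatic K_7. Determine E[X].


Let X = Σ_S X_S over the C(44, 7) = 38320568 subsets S of size 7, where X_S = 1 if the K_7 on S is monochromatic.
For a fixed S, the K_7 on S has C(7, 2) = 21 edges. P[all 21 edges red] = (1/2)^21, and likewise for blue, so P[monochromatic] = 2·(1/2)^21 = 2^{1 − 21} = 1/1048576.
Summing: E[X] = C(44, 7) · 2^{1 − 21} = 38320568 · 1/1048576 = 4790071/131072.
Numerically: E[X] ≈ 36.5453.

E[X] = C(44,7)·2^(1−C(7,2)) = 4790071/131072 ≈ 36.5453.


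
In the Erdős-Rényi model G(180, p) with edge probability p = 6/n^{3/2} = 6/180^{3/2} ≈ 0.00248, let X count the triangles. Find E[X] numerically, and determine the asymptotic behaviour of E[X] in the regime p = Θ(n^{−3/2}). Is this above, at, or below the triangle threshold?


Number of potential triangles: C(180, 3) = 955860.
Each occurs with probability p³ ≈ (0.00248)³ ≈ 1.53365e-08.
By linearity: E[X] = C(180, 3)·p³ ≈ 955860 · 1.53365e-08 ≈ 0.015.
Since α = 3/2 > 1, p = c/n^{3/2} = o(1/n) is below the triangle threshold p ~ 1/n. Asymptotically E[X] ~ (c³/6)·n^{3(1−α)} = (6³/6)·n^{-1.5} → 0, so by Markov's inequality G has no triangles w.h.p.

E[X] ≈ 0.015; in regime p = Θ(1/n^{3/2}) E[X] tends to 0 (below the triangle threshold p ~ 1/n).


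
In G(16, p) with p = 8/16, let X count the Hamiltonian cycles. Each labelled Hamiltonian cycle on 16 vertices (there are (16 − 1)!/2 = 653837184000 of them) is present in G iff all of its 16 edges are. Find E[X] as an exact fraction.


K_16 has (16 − 1)!/2 = 653837184000 labelled Hamiltonian cycles.
For each such Hamiltonian cycle H, let X_H = 1 if all 16 edges of H are present in G. Then P[X_H = 1] = p^{16} = (1/2)^{16} = 1/65536.
By linearity: E[X] = Σ_H E[X_H] = 653837184000 · p^{16} = 653837184000 · 1/65536 = 638512875/64.
Numerically: E[X] ≈ 9.98e+06.

E[X] = 653837184000 · (1/2)^{16} = 638512875/64 ≈ 9.98e+06.


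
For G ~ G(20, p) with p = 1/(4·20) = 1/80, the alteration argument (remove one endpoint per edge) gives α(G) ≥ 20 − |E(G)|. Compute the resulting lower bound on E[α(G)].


E[|E(G)|] = C(20, 2)·p = 190 · (1/80) = 19/8.
E[α(G)] ≥ n − E[|E(G)|] = 20 − 19/8 = 141/8.
Numerically: ≈ 17.625000.
(This is only a lower bound; the true E[α(G)] may be larger.)

E[α(G)] ≥ 141/8 ≈ 17.625000.


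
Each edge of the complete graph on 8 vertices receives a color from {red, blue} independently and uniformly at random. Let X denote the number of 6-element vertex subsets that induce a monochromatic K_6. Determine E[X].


Let X = Σ_S X_S over the C(8, 6) = 28 subsets S of size 6, where X_S = 1 if the K_6 on S is monochromatic.
For a fixed S, the K_6 on S has C(6, 2) = 15 edges. P[all 15 edges red] = (1/2)^15, and likewise for blue, so P[monochromatic] = 2·(1/2)^15 = 2^{1 − 15} = 1/16384.
By linearity: E[X] = C(8, 6) · 2^{1 − 15} = 28 · 1/16384 = 7/4096.
Numerically: E[X] ≈ 0.001709.

E[X] = C(8,6)·2^(1−C(6,2)) = 7/4096 ≈ 0.001709.


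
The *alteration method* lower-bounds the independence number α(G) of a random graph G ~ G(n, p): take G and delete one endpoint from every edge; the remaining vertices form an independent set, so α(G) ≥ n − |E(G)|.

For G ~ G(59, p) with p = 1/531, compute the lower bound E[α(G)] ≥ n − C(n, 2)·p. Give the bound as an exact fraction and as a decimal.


E[|E(G)|] = C(59, 2)·p = 1711 · (1/531) = 29/9.
E[α(G)] ≥ n − E[|E(G)|] = 59 − 29/9 = 502/9.
Numerically: ≈ 55.77778.
(This is only a lower bound; the true E[α(G)] may be larger.)

E[α(G)] ≥ 502/9 ≈ 55.77778.


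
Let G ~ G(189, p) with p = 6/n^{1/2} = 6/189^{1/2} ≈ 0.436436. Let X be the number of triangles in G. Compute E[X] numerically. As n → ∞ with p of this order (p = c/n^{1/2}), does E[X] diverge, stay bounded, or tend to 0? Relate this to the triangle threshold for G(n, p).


Number of potential triangles: C(189, 3) = 1107414.
Each occurs with probability p³ ≈ (0.436436)³ ≈ 8.31306249e-02.
By linearity: E[X] = C(189, 3)·p³ ≈ 1107414 · 8.31306249e-02 ≈ 92060.017790.
Since α = 1/2 < 1, p = c/n^{1/2} ≫ 1/n is above the triangle threshold p ~ 1/n. Asymptotically E[X] ~ (c³/6)·n^{3(1−α)} = (6³/6)·n^{1.5} → ∞; triangles are abundant w.h.p.

E[X] ≈ 92060.017790; in regime p = Θ(1/n^{1/2}) E[X] diverges (above the triangle threshold p ~ 1/n).


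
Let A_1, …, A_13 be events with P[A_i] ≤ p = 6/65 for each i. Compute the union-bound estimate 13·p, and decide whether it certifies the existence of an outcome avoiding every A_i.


Union bound: P[∪_{i=1}^{13} A_i] ≤ Σ_i P[A_i] ≤ 13·p = 13·(6/65) = 6/5.
Numerically: 6/5 ≈ 1.200000.
Is 6/5 < 1? NO.
Since the bound 6/5 is ≥ 1, the union bound is uninformative here; it does NOT by itself certify existence.

13·p = 6/5 ≈ 1.200000; existence NOT certified by the union bound.


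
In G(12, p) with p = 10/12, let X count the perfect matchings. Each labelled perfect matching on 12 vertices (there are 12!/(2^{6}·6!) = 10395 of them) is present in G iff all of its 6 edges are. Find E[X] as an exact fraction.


K_12 has 12!/(2^{6}·6!) = 10395 labelled perfect matchings.
For each such perfect matching H, let X_H = 1 if all 6 edges of H are present in G. Then P[X_H = 1] = p^{6} = (5/6)^{6} = 15625/46656.
Summing the indicators: E[X] = Σ_H E[X_H] = 10395 · p^{6} = 10395 · 15625/46656 = 6015625/1728.
Numerically: E[X] ≈ 3481.26.

E[X] = 10395 · (5/6)^{6} = 6015625/1728 ≈ 3481.26.


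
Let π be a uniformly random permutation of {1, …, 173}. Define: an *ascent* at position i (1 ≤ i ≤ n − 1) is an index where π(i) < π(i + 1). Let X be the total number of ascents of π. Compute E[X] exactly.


Write X = Σ X_I over i = 1, …, 172, with X_I the indicator of one ascent.
There are 172 indicators.
For each fixed i, the pair (π(i), π(i+1)) is a uniformly random ordered pair of distinct values from {1, …, 173}; by symmetry P[π(i) < π(i+1)] = 1/2.
By linearity: E[X] = 172 · (1/2) = (173 − 1) · (1/2) = 86 ≈ 86.000000.

E[X] = 86 = 86.000000.


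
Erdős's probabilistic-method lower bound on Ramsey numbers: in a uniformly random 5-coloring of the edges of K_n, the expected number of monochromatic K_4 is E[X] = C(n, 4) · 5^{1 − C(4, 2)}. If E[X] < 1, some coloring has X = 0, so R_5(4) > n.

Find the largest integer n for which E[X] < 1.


We need C(n, 4) · 5^{1 − 6} < 1, i.e. C(n, 4) < 5^{6 − 1} = 3125.
Check values of n near the boundary:
  n = 16: C(16, 4) = 1820; 1820 < 3125? YES
  n = 17: C(17, 4) = 2380; 2380 < 3125? YES
  n = 18: C(18, 4) = 3060; 3060 < 3125? YES
  n = 19: C(19, 4) = 3876; 3876 < 3125? NO
  n = 20: C(20, 4) = 4845; 4845 < 3125? NO
  n = 21: C(21, 4) = 5985; 5985 < 3125? NO
The largest n with C(n, 4) < 3125 is n = 18 (where E[X] = 612/625 ≈ 0.9792). Hence R_5(4) > 18, i.e. R_5(4) ≥ 19.

Largest n = 18; hence R_5(4) > 18.


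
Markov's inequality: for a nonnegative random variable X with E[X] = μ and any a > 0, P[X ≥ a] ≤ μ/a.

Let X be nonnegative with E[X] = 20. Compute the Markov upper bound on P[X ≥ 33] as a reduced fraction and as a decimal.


μ = E[X] = 20, a = 33.
Markov: P[X ≥ 33] ≤ μ/a = (20)/33 = 20/33.
Numerically: ≈ 0.60606.
(Since a = 33 > μ = 20.00000, the bound 20/33 is < 1 and informative.)

P[X ≥ 33] ≤ 20/33 ≈ 0.60606.


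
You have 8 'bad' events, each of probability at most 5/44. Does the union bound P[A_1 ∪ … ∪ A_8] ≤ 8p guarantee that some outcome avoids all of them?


Union bound: P[∪_{i=1}^{8} A_i] ≤ Σ_i P[A_i] ≤ 8·p = 8·(5/44) = 10/11.
Numerically: 10/11 ≈ 0.9090909.
Is 10/11 < 1? YES.
Since P[∪ A_i] ≤ 10/11 < 1, the complement has P[∩ A_i^c] ≥ 1 − 10/11 = 1/11 > 0, so some outcome avoids every A_i.

8·p = 10/11 ≈ 0.9090909; existence CERTIFIED by the union bound.


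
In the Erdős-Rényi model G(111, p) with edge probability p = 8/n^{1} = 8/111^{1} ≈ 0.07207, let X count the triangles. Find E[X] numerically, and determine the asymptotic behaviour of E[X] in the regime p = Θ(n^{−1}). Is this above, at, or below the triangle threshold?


Number of potential triangles: C(111, 3) = 221815.
Each occurs with probability p³ ≈ (0.07207)³ ≈ 3.743700e-04.
By linearity: E[X] = C(111, 3)·p³ ≈ 221815 · 3.743700e-04 ≈ 83.0409.
Here α = 1, so p = 8/n is exactly at the triangle threshold p ~ 1/n. Asymptotically E[X] → c³/6 = 8³/6 = 256/3 ≈ 85.3333, a bounded constant. In this regime the triangle count is asymptotically Poisson(c³/6).

E[X] ≈ 83.0409; in regime p = Θ(1/n^{1}) E[X] stays bounded (at the triangle threshold p ~ 1/n).


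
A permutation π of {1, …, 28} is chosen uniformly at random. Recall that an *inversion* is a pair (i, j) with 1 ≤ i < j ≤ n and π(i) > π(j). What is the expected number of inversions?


Write X = Σ X_I over the C(28, 2) = 378 pairs i < j, with X_I the indicator of one inversion.
There are 378 indicators.
For each fixed pair i < j, the values π(i) and π(j) are two distinct elements of {1, …, 28} in uniformly random order; by symmetry P[π(i) > π(j)] = 1/2.
By linearity: E[X] = 378 · (1/2) = C(28, 2) · (1/2) = 378/2 = 189 ≈ 189.00000.

E[X] = 189 = 189.00000.


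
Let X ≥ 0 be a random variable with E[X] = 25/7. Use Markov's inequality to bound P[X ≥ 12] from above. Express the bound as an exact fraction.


μ = E[X] = 25/7, a = 12.
Markov: P[X ≥ 12] ≤ μ/a = (25/7)/12 = 25/84.
Numerically: ≈ 0.298.
(Since a = 12 > μ = 3.571, the bound 25/84 is < 1 and informative.)

P[X ≥ 12] ≤ 25/84 ≈ 0.298.


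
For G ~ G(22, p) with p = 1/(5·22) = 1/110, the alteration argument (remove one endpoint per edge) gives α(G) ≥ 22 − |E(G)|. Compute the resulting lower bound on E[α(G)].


E[|E(G)|] = C(22, 2)·p = 231 · (1/110) = 21/10.
E[α(G)] ≥ n − E[|E(G)|] = 22 − 21/10 = 199/10.
Numerically: ≈ 19.900000.
(This is only a lower bound; the true E[α(G)] may be larger.)

E[α(G)] ≥ 199/10 ≈ 19.900000.


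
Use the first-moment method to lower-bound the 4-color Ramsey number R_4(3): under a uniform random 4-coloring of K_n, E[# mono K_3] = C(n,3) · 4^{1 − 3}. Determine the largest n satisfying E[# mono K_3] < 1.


We need C(n, 3) · 4^{1 − 3} < 1, i.e. C(n, 3) < 4^{3 − 1} = 16.
Check values of n near the boundary:
  n = 4: C(4, 3) = 4; 4 < 16? YES
  n = 5: C(5, 3) = 10; 10 < 16? YES
  n = 6: C(6, 3) = 20; 20 < 16? NO
  n = 7: C(7, 3) = 35; 35 < 16? NO
  n = 8: C(8, 3) = 56; 56 < 16? NO
The largest n with C(n, 3) < 16 is n = 5 (where E[X] = 5/8 ≈ 0.6250). Hence R_4(3) > 5, i.e. R_4(3) ≥ 6.

Largest n = 5; hence R_4(3) > 5.


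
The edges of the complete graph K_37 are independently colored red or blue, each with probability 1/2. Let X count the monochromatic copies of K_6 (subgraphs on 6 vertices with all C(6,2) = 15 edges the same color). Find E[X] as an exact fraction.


Let X = Σ_S X_S over the C(37, 6) = 2324784 subsets S of size 6, where X_S = 1 if the K_6 on S is monochromatic.
For a fixed S, the K_6 on S has C(6, 2) = 15 edges. P[all 15 edges red] = (1/2)^15, and likewise for blue, so P[monochromatic] = 2·(1/2)^15 = 2^{1 − 15} = 1/16384.
By linearity: E[X] = C(37, 6) · 2^{1 − 15} = 2324784 · 1/16384 = 145299/1024.
Numerically: E[X] ≈ 141.894.

E[X] = C(37,6)·2^(1−C(6,2)) = 145299/1024 ≈ 141.894.


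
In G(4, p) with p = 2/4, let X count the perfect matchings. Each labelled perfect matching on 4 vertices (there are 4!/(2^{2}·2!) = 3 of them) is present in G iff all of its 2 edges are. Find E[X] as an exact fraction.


K_4 has 4!/(2^{2}·2!) = 3 labelled perfect matchings.
For each such perfect matching H, let X_H = 1 if all 2 edges of H are present in G. Then P[X_H = 1] = p^{2} = (1/2)^{2} = 1/4.
By linearity of expectation: E[X] = Σ_H E[X_H] = 3 · p^{2} = 3 · 1/4 = 3/4.
Numerically: E[X] ≈ 0.75.

E[X] = 3 · (1/2)^{2} = 3/4 ≈ 0.75.


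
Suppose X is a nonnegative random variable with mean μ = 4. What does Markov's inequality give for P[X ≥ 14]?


μ = E[X] = 4, a = 14.
Markov: P[X ≥ 14] ≤ μ/a = (4)/14 = 2/7.
Numerically: ≈ 0.285714.
(Since a = 14 > μ = 4.000000, the bound 2/7 is < 1 and informative.)

P[X ≥ 14] ≤ 2/7 ≈ 0.285714.


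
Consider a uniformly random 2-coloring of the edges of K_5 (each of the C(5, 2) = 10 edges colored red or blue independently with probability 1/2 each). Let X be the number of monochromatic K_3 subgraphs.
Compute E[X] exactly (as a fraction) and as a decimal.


Let X = Σ_S X_S over the C(5, 3) = 10 subsets S of size 3, where X_S = 1 if the K_3 on S is monochromatic.
For a fixed S, the K_3 on S has C(3, 2) = 3 edges. P[all 3 edges red] = (1/2)^3, and likewise for blue, so P[monochromatic] = 2·(1/2)^3 = 2^{1 − 3} = 1/4.
By linearity of expectation: E[X] = C(5, 3) · 2^{1 − 3} = 10 · 1/4 = 5/2.
Numerically: E[X] ≈ 2.500000.

E[X] = C(5,3)·2^(1−C(3,2)) = 5/2 ≈ 2.500000.


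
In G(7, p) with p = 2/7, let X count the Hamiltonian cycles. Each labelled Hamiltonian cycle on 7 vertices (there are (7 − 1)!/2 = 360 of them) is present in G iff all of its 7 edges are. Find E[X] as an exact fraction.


K_7 has (7 − 1)!/2 = 360 labelled Hamiltonian cycles.
For each such Hamiltonian cycle H, let X_H = 1 if all 7 edges of H are present in G. Then P[X_H = 1] = p^{7} = (2/7)^{7} = 128/823543.
By linearity of expectation: E[X] = Σ_H E[X_H] = 360 · p^{7} = 360 · 128/823543 = 46080/823543.
Numerically: E[X] ≈ 0.055953.

E[X] = 360 · (2/7)^{7} = 46080/823543 ≈ 0.055953.


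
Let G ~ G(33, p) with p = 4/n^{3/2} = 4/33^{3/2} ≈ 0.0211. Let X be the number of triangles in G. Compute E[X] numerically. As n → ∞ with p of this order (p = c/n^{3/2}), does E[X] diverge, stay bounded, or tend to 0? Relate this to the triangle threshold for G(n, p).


Number of potential triangles: C(33, 3) = 5456.
Each occurs with probability p³ ≈ (0.0211)³ ≈ 9.39436e-06.
By linearity: E[X] = C(33, 3)·p³ ≈ 5456 · 9.39436e-06 ≈ 0.051.
Since α = 3/2 > 1, p = c/n^{3/2} = o(1/n) is below the triangle threshold p ~ 1/n. Asymptotically E[X] ~ (c³/6)·n^{3(1−α)} = (4³/6)·n^{-1.5} → 0, so by Markov's inequality G has no triangles w.h.p.

E[X] ≈ 0.051; in regime p = Θ(1/n^{3/2}) E[X] tends to 0 (below the triangle threshold p ~ 1/n).


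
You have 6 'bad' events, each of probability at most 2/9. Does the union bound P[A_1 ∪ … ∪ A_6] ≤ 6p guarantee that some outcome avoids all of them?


Union bound: P[∪_{i=1}^{6} A_i] ≤ Σ_i P[A_i] ≤ 6·p = 6·(2/9) = 4/3.
Numerically: 4/3 ≈ 1.3333.
Is 4/3 < 1? NO.
Since the bound 4/3 is ≥ 1, the union bound is uninformative here; it does NOT by itself certify existence.

6·p = 4/3 ≈ 1.3333; existence NOT certified by the union bound.


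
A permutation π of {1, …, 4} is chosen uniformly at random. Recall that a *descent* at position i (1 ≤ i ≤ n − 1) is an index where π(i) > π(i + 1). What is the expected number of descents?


Write X = Σ X_I over i = 1, …, 3, with X_I the indicator of one descent.
There are 3 indicators.
For each fixed i, the pair (π(i), π(i+1)) is a uniformly random ordered pair of distinct values from {1, …, 4}; by symmetry P[π(i) > π(i+1)] = 1/2.
By linearity: E[X] = 3 · (1/2) = (4 − 1) · (1/2) = 3/2 ≈ 1.5000.

E[X] = 3/2 = 1.5000.


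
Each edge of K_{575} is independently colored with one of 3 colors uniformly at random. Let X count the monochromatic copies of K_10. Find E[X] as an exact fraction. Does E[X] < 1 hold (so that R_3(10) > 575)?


E[X] = C(575, 10) · 3^{1 − 45} = 1006325345561406175305 · 3^{−44} = 1006325345561406175305/984770902183611232881.
As a reduced fraction: E[X] = 111813927284600686145/109418989131512359209 ≈ 1.021888.
Is E[X] < 1? NO.
Since E[X] ≥ 1, the first-moment bound is inconclusive at n = 575; it does NOT by itself certify R_3(10) > 575.

E[X] = 111813927284600686145/109418989131512359209 ≈ 1.021888; E[X] ≥ 1; first-moment method inconclusive here.


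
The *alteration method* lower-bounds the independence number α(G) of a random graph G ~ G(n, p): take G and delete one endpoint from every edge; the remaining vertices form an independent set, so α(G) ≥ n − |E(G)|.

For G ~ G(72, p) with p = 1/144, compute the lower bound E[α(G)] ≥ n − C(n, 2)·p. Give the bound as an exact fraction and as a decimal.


E[|E(G)|] = C(72, 2)·p = 2556 · (1/144) = 71/4.
E[α(G)] ≥ n − E[|E(G)|] = 72 − 71/4 = 217/4.
Numerically: ≈ 54.250.
(This is only a lower bound; the true E[α(G)] may be larger.)

E[α(G)] ≥ 217/4 ≈ 54.250.


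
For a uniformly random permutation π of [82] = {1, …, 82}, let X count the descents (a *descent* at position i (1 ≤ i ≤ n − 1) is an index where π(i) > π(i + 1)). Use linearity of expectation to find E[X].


Write X = Σ X_I over i = 1, …, 81, with X_I the indicator of one descent.
There are 81 indicators.
For each fixed i, the pair (π(i), π(i+1)) is a uniformly random ordered pair of distinct values from {1, …, 82}; by symmetry P[π(i) > π(i+1)] = 1/2.
By linearity: E[X] = 81 · (1/2) = (82 − 1) · (1/2) = 81/2 ≈ 40.500000.

E[X] = 81/2 = 40.500000.


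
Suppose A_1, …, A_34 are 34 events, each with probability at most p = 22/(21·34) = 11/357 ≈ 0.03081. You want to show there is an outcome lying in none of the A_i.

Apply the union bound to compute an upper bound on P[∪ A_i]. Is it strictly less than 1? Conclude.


Union bound: P[∪_{i=1}^{34} A_i] ≤ Σ_i P[A_i] ≤ 34·p = 34·(11/357) = 22/21.
Numerically: 22/21 ≈ 1.04762.
Is 22/21 < 1? NO.
Since the bound 22/21 is ≥ 1, the union bound is uninformative here; it does NOT by itself certify existence.

34·p = 22/21 ≈ 1.04762; existence NOT certified by the union bound.


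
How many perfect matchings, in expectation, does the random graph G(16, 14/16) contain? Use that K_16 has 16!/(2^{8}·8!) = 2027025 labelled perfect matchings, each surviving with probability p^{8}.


K_16 has 16!/(2^{8}·8!) = 2027025 labelled perfect matchings.
For each such perfect matching H, let X_H = 1 if all 8 edges of H are present in G. Then P[X_H = 1] = p^{8} = (7/8)^{8} = 5764801/16777216.
By linearity of expectation: E[X] = Σ_H E[X_H] = 2027025 · p^{8} = 2027025 · 5764801/16777216 = 11685395747025/16777216.
Numerically: E[X] ≈ 6.965e+05.

E[X] = 2027025 · (7/8)^{8} = 11685395747025/16777216 ≈ 6.965e+05.


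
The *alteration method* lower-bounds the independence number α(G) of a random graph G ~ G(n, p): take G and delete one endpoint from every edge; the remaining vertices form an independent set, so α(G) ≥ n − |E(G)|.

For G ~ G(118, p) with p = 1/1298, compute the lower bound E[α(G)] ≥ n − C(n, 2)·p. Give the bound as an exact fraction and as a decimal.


E[|E(G)|] = C(118, 2)·p = 6903 · (1/1298) = 117/22.
E[α(G)] ≥ n − E[|E(G)|] = 118 − 117/22 = 2479/22.
Numerically: ≈ 112.681818.
(This is only a lower bound; the true E[α(G)] may be larger.)

E[α(G)] ≥ 2479/22 ≈ 112.681818.


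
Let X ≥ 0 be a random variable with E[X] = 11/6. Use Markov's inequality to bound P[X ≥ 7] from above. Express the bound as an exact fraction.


μ = E[X] = 11/6, a = 7.
Markov: P[X ≥ 7] ≤ μ/a = (11/6)/7 = 11/42.
Numerically: ≈ 0.262.
(Since a = 7 > μ = 1.833, the bound 11/42 is < 1 and informative.)

P[X ≥ 7] ≤ 11/42 ≈ 0.262.


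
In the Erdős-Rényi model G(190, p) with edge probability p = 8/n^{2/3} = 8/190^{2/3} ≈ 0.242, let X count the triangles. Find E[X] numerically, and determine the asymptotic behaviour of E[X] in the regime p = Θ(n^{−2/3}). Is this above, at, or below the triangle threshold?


Number of potential triangles: C(190, 3) = 1125180.
Each occurs with probability p³ ≈ (0.242)³ ≈ 1.41828e-02.
By linearity: E[X] = C(190, 3)·p³ ≈ 1125180 · 1.41828e-02 ≈ 15958.232.
Since α = 2/3 < 1, p = c/n^{2/3} ≫ 1/n is above the triangle threshold p ~ 1/n. Asymptotically E[X] ~ (c³/6)·n^{3(1−α)} = (8³/6)·n^{1} → ∞; triangles are abundant w.h.p.

E[X] ≈ 15958.232; in regime p = Θ(1/n^{2/3}) E[X] diverges (above the triangle threshold p ~ 1/n).


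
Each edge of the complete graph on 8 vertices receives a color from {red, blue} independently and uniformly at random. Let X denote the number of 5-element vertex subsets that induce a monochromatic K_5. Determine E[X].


Let X = Σ_S X_S over the C(8, 5) = 56 subsets S of size 5, where X_S = 1 if the K_5 on S is monochromatic.
For a fixed S, the K_5 on S has C(5, 2) = 10 edges. P[all 10 edges red] = (1/2)^10, and likewise for blue, so P[monochromatic] = 2·(1/2)^10 = 2^{1 − 10} = 1/512.
By linearity of expectation: E[X] = C(8, 5) · 2^{1 − 10} = 56 · 1/512 = 7/64.
Numerically: E[X] ≈ 0.109375.

E[X] = C(8,5)·2^(1−C(5,2)) = 7/64 ≈ 0.109375.


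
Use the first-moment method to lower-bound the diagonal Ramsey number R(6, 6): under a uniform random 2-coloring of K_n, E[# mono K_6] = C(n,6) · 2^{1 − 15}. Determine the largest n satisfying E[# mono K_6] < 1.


We need C(n, 6) · 2^{1 − 15} < 1, i.e. C(n, 6) < 2^{15 − 1} = 16384.
Check values of n near the boundary:
  n = 11: C(11, 6) = 462; 462 < 16384? YES
  n = 12: C(12, 6) = 924; 924 < 16384? YES
  n = 13: C(13, 6) = 1716; 1716 < 16384? YES
  n = 14: C(14, 6) = 3003; 3003 < 16384? YES
  n = 15: C(15, 6) = 5005; 5005 < 16384? YES
  n = 16: C(16, 6) = 8008; 8008 < 16384? YES
  n = 17: C(17, 6) = 12376; 12376 < 16384? YES
  n = 18: C(18, 6) = 18564; 18564 < 16384? NO
  n = 19: C(19, 6) = 27132; 27132 < 16384? NO
  n = 20: C(20, 6) = 38760; 38760 < 16384? NO
The largest n with C(n, 6) < 16384 is n = 17 (where E[X] = 1547/2048 ≈ 0.755). Hence R(6, 6) > 17, i.e. R(6, 6) ≥ 18.

Largest n = 17; hence R(6, 6) > 17.


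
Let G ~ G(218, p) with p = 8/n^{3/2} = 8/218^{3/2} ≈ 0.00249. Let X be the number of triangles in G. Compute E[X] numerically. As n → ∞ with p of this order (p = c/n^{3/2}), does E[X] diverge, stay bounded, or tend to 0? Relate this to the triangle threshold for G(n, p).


Number of potential triangles: C(218, 3) = 1703016.
Each occurs with probability p³ ≈ (0.00249)³ ≈ 1.53538e-08.
By linearity: E[X] = C(218, 3)·p³ ≈ 1703016 · 1.53538e-08 ≈ 0.026.
Since α = 3/2 > 1, p = c/n^{3/2} = o(1/n) is below the triangle threshold p ~ 1/n. Asymptotically E[X] ~ (c³/6)·n^{3(1−α)} = (8³/6)·n^{-1.5} → 0, so by Markov's inequality G has no triangles w.h.p.

E[X] ≈ 0.026; in regime p = Θ(1/n^{3/2}) E[X] tends to 0 (below the triangle threshold p ~ 1/n).


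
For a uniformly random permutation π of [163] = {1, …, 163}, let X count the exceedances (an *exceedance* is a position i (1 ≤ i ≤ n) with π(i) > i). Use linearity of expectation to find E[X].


Write X = Σ_{i=1}^{163} X_i, where X_i = 1_{π(i) > i}.
For each fixed i, π(i) is uniform over {1, …, 163} (marginal of a uniform permutation), so P[π(i) > i] = (n − i)/n. Summing: Σ_{i=1}^{163} (n − i)/n = (0 + 1 + … + 162)/163 = 163(163 − 1)/(2·163) = (163 − 1)/2.
Hence E[X] = Σ_{i=1}^{163} (163 − i)/163 = 81 ≈ 81.000000.

E[X] = 81 = 81.000000.


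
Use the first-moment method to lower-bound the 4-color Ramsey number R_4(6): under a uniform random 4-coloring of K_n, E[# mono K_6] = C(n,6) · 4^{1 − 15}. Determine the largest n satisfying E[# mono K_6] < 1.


We need C(n, 6) · 4^{1 − 15} < 1, i.e. C(n, 6) < 4^{15 − 1} = 268435456.
Check values of n near the boundary:
  n = 72: C(72, 6) = 156238908; 156238908 < 268435456? YES
  n = 73: C(73, 6) = 170230452; 170230452 < 268435456? YES
  n = 74: C(74, 6) = 185250786; 185250786 < 268435456? YES
  n = 75: C(75, 6) = 201359550; 201359550 < 268435456? YES
  n = 76: C(76, 6) = 218618940; 218618940 < 268435456? YES
  n = 77: C(77, 6) = 237093780; 237093780 < 268435456? YES
  n = 78: C(78, 6) = 256851595; 256851595 < 268435456? YES
  n = 79: C(79, 6) = 277962685; 277962685 < 268435456? NO
  n = 80: C(80, 6) = 300500200; 300500200 < 268435456? NO
  n = 81: C(81, 6) = 324540216; 324540216 < 268435456? NO
The largest n with C(n, 6) < 268435456 is n = 78 (where E[X] = 256851595/268435456 ≈ 0.95685). Hence R_4(6) > 78, i.e. R_4(6) ≥ 79.

Largest n = 78; hence R_4(6) > 78.


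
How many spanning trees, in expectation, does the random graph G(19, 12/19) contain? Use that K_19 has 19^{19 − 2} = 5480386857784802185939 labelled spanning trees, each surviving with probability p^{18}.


K_19 has 19^{19 − 2} = 5480386857784802185939 labelled spanning trees.
For each such spanning tree H, let X_H = 1 if all 18 edges of H are present in G. Then P[X_H = 1] = p^{18} = (12/19)^{18} = 26623333280885243904/104127350297911241532841.
Summing the indicators: E[X] = Σ_H E[X_H] = 5480386857784802185939 · p^{18} = 5480386857784802185939 · 26623333280885243904/104127350297911241532841 = 26623333280885243904/19.
Numerically: E[X] ≈ 1.4012e+18.

E[X] = 5480386857784802185939 · (12/19)^{18} = 26623333280885243904/19 ≈ 1.4012e+18.


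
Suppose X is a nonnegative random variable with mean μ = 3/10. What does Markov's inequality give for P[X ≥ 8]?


μ = E[X] = 3/10, a = 8.
Markov: P[X ≥ 8] ≤ μ/a = (3/10)/8 = 3/80.
Numerically: ≈ 0.037.
(Since a = 8 > μ = 0.300, the bound 3/80 is < 1 and informative.)

P[X ≥ 8] ≤ 3/80 ≈ 0.037.


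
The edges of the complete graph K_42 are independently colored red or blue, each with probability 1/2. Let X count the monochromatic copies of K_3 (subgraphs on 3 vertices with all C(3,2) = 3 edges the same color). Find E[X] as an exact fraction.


Let X = Σ_S X_S over the C(42, 3) = 11480 subsets S of size 3, where X_S = 1 if the K_3 on S is monochromatic.
For a fixed S, the K_3 on S has C(3, 2) = 3 edges. P[all 3 edges red] = (1/2)^3, and likewise for blue, so P[monochromatic] = 2·(1/2)^3 = 2^{1 − 3} = 1/4.
By linearity: E[X] = C(42, 3) · 2^{1 − 3} = 11480 · 1/4 = 2870.
Numerically: E[X] ≈ 2870.000000.

E[X] = C(42,3)·2^(1−C(3,2)) = 2870 ≈ 2870.000000.


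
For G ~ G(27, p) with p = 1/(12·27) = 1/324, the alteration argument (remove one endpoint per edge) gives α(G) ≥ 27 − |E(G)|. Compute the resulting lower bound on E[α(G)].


E[|E(G)|] = C(27, 2)·p = 351 · (1/324) = 13/12.
E[α(G)] ≥ n − E[|E(G)|] = 27 − 13/12 = 311/12.
Numerically: ≈ 25.916667.
(This is only a lower bound; the true E[α(G)] may be larger.)

E[α(G)] ≥ 311/12 ≈ 25.916667.


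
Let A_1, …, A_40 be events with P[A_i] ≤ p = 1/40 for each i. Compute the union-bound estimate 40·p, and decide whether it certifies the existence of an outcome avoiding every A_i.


Union bound: P[∪_{i=1}^{40} A_i] ≤ Σ_i P[A_i] ≤ 40·p = 40·(1/40) = 1.
Numerically: 1 ≈ 1.0000000.
Is 1 < 1? NO.
Since the bound 1 is ≥ 1, the union bound is uninformative here; it does NOT by itself certify existence.

40·p = 1 ≈ 1.0000000; existence NOT certified by the union bound.


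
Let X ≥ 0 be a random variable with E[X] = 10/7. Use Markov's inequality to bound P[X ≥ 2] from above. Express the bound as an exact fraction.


μ = E[X] = 10/7, a = 2.
Markov: P[X ≥ 2] ≤ μ/a = (10/7)/2 = 5/7.
Numerically: ≈ 0.714286.
(Since a = 2 > μ = 1.428571, the bound 5/7 is < 1 and informative.)

P[X ≥ 2] ≤ 5/7 ≈ 0.714286.


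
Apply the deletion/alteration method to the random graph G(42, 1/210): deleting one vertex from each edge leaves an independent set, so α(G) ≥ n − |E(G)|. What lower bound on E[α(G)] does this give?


E[|E(G)|] = C(42, 2)·p = 861 · (1/210) = 41/10.
E[α(G)] ≥ n − E[|E(G)|] = 42 − 41/10 = 379/10.
Numerically: ≈ 37.90000.
(This is only a lower bound; the true E[α(G)] may be larger.)

E[α(G)] ≥ 379/10 ≈ 37.90000.


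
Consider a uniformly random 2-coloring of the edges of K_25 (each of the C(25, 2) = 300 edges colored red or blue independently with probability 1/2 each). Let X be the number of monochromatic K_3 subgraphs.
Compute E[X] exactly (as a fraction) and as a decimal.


Let X = Σ_S X_S over the C(25, 3) = 2300 subsets S of size 3, where X_S = 1 if the K_3 on S is monochromatic.
For a fixed S, the K_3 on S has C(3, 2) = 3 edges. P[all 3 edges red] = (1/2)^3, and likewise for blue, so P[monochromatic] = 2·(1/2)^3 = 2^{1 − 3} = 1/4.
By linearity: E[X] = C(25, 3) · 2^{1 − 3} = 2300 · 1/4 = 575.
Numerically: E[X] ≈ 575.00000.

E[X] = C(25,3)·2^(1−C(3,2)) = 575 ≈ 575.00000.


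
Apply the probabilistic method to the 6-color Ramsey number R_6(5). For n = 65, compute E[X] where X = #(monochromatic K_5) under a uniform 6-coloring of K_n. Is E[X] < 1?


E[X] = C(65, 5) · 6^{1 − 10} = 8259888 · 6^{−9} = 8259888/10077696.
As a reduced fraction: E[X] = 172081/209952 ≈ 0.8196207.
Is E[X] < 1? YES.
Since E[X] < 1, there exists a 6-coloring of K_{65} with no monochromatic K_5; hence R_6(5) > 65.

E[X] = 172081/209952 ≈ 0.8196207; E[X] < 1, so R_6(5) > 65.


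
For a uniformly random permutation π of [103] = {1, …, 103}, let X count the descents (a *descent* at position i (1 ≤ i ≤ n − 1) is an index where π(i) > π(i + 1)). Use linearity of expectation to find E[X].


Write X = Σ X_I over i = 1, …, 102, with X_I the indicator of one descent.
There are 102 indicators.
For each fixed i, the pair (π(i), π(i+1)) is a uniformly random ordered pair of distinct values from {1, …, 103}; by symmetry P[π(i) > π(i+1)] = 1/2.
By linearity: E[X] = 102 · (1/2) = (103 − 1) · (1/2) = 51 ≈ 51.000000.

E[X] = 51 = 51.000000.


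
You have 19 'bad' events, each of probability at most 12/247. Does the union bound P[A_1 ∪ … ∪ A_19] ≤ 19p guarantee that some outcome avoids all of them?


Union bound: P[∪_{i=1}^{19} A_i] ≤ Σ_i P[A_i] ≤ 19·p = 19·(12/247) = 12/13.
Numerically: 12/13 ≈ 0.923.
Is 12/13 < 1? YES.
Since P[∪ A_i] ≤ 12/13 < 1, the complement has P[∩ A_i^c] ≥ 1 − 12/13 = 1/13 > 0, so some outcome avoids every A_i.

19·p = 12/13 ≈ 0.923; existence CERTIFIED by the union bound.


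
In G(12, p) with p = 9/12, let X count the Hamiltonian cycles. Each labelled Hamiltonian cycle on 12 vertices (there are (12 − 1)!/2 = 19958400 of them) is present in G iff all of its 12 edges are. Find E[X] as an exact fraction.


K_12 has (12 − 1)!/2 = 19958400 labelled Hamiltonian cycles.
For each such Hamiltonian cycle H, let X_H = 1 if all 12 edges of H are present in G. Then P[X_H = 1] = p^{12} = (3/4)^{12} = 531441/16777216.
By linearity: E[X] = Σ_H E[X_H] = 19958400 · p^{12} = 19958400 · 531441/16777216 = 82864937925/131072.
Numerically: E[X] ≈ 632209.

E[X] = 19958400 · (3/4)^{12} = 82864937925/131072 ≈ 632209.
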